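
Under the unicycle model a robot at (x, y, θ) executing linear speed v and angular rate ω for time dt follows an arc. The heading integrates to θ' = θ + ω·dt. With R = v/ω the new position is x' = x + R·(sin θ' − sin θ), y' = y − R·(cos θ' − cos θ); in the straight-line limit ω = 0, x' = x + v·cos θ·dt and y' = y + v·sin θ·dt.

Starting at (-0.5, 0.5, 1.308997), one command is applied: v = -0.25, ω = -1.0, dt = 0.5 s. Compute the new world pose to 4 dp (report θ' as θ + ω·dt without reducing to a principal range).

(-0.5606, 0.3921, 0.8090)

θ' = 1.3090 + -1.0·0.5 = 0.8090
R = v/ω = -0.25/-1.0 = 0.2500
x' = -0.5 + 0.2500·(sin 0.8090 − sin 1.3090) = -0.5606
y' = 0.5 − 0.2500·(cos 0.8090 − cos 1.3090) = 0.3921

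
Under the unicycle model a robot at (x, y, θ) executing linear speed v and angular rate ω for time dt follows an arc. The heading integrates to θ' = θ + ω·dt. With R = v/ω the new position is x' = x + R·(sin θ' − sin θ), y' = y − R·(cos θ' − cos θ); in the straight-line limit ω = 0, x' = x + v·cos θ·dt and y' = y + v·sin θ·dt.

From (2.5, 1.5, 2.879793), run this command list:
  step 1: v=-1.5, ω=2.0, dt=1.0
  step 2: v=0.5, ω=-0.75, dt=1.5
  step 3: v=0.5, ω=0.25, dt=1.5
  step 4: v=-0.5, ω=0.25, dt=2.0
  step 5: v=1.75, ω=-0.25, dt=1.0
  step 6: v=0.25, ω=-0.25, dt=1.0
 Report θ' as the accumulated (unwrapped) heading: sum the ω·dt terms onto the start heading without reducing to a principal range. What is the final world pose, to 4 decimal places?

step 1: θ'=4.8798 (R=-0.7500) → pose (3.4336, 2.3494, 4.8798)
step 2: θ'=3.7548 (R=-0.6667) → pose (3.1599, 1.6931, 3.7548)
step 3: θ'=4.1298 (R=2.0000) → pose (2.6408, 1.1579, 4.1298)
step 4: θ'=4.6298 (R=-2.0000) → pose (2.9639, 2.0933, 4.6298)
step 5: θ'=4.3798 (R=-7.0000) → pose (2.6042, 0.3853, 4.3798)
step 6: θ'=4.1298 (R=-1.0000) → pose (2.4940, 0.1616, 4.1298)

(2.4940, 0.1616, 4.1298)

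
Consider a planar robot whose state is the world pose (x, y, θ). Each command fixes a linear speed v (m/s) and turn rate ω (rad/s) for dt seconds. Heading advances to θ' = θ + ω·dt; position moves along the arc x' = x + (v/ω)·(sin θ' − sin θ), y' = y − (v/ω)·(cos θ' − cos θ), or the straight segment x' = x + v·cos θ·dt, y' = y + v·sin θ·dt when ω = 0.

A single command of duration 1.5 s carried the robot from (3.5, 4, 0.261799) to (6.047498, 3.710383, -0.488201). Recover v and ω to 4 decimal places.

Δθ = -0.488201 − 0.261799 = -0.750000
ω = Δθ/dt = -0.750000/1.5 = -0.5000
R = Δx/(sin θ' − sin θ) = -3.5000
v = R·ω = -3.5000·-0.5000 = 1.7500

v = 1.7500, ω = -0.5000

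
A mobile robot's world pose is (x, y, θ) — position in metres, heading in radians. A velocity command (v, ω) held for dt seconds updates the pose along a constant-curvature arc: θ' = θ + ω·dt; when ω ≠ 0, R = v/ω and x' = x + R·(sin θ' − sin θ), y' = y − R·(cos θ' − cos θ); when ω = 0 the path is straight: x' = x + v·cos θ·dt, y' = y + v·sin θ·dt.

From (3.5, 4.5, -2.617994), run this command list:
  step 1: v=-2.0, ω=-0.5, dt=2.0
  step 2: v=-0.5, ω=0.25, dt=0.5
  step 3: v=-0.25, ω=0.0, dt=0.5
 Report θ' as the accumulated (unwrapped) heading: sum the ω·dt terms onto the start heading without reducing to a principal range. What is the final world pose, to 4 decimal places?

(7.6804, 4.4470, -3.4930)

step 1: θ'=-3.6180 (R=4.0000) → pose (7.3343, 4.5905, -3.6180)
step 2: θ'=-3.4930 (R=-2.0000) → pose (7.5631, 4.4900, -3.4930)
step 3: θ'=-3.4930 (straight) → pose (7.6804, 4.4470, -3.4930)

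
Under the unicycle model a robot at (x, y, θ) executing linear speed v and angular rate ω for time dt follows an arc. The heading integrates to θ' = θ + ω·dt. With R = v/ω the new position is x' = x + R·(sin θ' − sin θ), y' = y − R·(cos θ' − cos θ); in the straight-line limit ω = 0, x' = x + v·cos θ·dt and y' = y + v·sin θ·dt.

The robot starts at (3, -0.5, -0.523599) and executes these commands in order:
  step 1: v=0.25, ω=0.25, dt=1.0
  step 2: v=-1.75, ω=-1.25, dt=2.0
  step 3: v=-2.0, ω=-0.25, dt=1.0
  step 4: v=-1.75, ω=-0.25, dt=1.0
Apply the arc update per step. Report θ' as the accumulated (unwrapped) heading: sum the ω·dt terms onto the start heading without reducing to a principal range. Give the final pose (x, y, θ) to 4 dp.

step 1: θ'=-0.2736 (R=1.0000) → pose (3.2298, -0.5968, -0.2736)
step 2: θ'=-2.7736 (R=1.4000) → pose (3.1044, 2.0574, -2.7736)
step 3: θ'=-3.0236 (R=8.0000) → pose (5.0406, 2.5374, -3.0236)
step 4: θ'=-3.2736 (R=7.0000) → pose (6.7860, 2.5252, -3.2736)

(6.7860, 2.5252, -3.2736)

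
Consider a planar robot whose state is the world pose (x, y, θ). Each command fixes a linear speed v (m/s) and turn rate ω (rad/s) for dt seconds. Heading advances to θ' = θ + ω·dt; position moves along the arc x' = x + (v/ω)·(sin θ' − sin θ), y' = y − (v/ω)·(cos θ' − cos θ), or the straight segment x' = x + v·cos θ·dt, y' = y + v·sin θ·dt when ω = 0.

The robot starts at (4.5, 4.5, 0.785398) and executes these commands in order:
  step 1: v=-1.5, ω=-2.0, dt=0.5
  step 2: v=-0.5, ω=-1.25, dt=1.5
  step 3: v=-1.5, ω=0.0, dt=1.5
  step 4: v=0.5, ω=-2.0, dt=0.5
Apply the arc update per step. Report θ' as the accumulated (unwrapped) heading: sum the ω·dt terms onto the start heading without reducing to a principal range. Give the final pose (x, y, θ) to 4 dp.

(4.4593, 6.7149, -3.0896)

step 1: θ'=-0.2146 (R=0.7500) → pose (3.8100, 4.2975, -0.2146)
step 2: θ'=-2.0896 (R=0.4000) → pose (3.5478, 4.8867, -2.0896)
step 3: θ'=-2.0896 (straight) → pose (4.6634, 6.8406, -2.0896)
step 4: θ'=-3.0896 (R=-0.2500) → pose (4.4593, 6.7149, -3.0896)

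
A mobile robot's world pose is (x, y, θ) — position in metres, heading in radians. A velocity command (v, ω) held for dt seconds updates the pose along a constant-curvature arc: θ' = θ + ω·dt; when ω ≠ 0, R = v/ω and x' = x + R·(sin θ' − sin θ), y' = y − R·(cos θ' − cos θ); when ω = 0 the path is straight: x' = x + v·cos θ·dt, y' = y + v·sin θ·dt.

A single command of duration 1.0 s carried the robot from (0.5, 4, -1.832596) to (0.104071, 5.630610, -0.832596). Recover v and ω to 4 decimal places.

Δθ = -0.832596 − -1.832596 = 1.000000
ω = Δθ/dt = 1.000000/1.0 = 1.0000
R = −Δy/(cos θ' − cos θ) = -1.7500
v = R·ω = -1.7500·1.0000 = -1.7500

v = -1.7500, ω = 1.0000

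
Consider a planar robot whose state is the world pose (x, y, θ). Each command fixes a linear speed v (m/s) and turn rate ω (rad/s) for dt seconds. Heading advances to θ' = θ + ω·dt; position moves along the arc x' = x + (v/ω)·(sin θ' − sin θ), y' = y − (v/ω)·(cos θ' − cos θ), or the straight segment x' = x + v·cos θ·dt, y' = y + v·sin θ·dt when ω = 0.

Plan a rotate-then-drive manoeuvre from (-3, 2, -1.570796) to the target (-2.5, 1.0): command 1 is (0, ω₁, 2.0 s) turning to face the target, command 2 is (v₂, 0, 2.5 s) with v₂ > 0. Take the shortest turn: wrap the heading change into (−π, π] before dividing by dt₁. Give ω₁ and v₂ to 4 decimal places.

ω₁ = 0.2318, v₂ = 0.4472

heading to target = atan2(1−2, -2.5−-3) = -1.1071
Δθ = wrap(-1.1071 − -1.5708) = 0.4636; ω₁ = Δθ/dt₁ = 0.2318
distance = √((-2.5−-3)² + (1−2)²) = 1.1180; v₂ = distance/dt₂ = 0.4472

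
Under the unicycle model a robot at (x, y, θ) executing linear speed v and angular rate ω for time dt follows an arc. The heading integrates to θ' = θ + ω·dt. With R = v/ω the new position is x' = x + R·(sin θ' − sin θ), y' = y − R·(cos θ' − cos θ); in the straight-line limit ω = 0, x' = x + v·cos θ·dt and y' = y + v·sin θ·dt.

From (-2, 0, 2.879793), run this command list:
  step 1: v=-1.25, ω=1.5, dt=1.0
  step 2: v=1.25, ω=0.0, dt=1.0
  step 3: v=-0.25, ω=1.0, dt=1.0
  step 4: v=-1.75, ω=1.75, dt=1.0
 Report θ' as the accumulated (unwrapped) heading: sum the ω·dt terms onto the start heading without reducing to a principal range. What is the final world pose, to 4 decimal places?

(-2.9792, -0.3687, 7.1298)

step 1: θ'=4.3798 (R=-0.8333) → pose (-0.9967, 0.5329, 4.3798)
step 2: θ'=4.3798 (straight) → pose (-1.4048, -0.6486, 4.3798)
step 3: θ'=5.3798 (R=-0.2500) → pose (-1.4447, -0.4123, 5.3798)
step 4: θ'=7.1298 (R=-1.0000) → pose (-2.9792, -0.3687, 7.1298)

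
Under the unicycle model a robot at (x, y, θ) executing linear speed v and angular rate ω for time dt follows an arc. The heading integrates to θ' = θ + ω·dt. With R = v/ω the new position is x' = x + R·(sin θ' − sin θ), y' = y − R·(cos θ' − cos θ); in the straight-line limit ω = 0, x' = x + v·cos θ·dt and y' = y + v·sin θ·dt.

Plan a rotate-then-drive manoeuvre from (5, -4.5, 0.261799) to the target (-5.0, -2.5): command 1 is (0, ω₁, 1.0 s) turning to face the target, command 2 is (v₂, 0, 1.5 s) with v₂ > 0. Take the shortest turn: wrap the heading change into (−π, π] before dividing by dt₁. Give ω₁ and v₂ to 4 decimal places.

ω₁ = 2.6824, v₂ = 6.7987

heading to target = atan2(-2.5−-4.5, -5−5) = 2.9442
Δθ = wrap(2.9442 − 0.2618) = 2.6824; ω₁ = Δθ/dt₁ = 2.6824
distance = √((-5−5)² + (-2.5−-4.5)²) = 10.1980; v₂ = distance/dt₂ = 6.7987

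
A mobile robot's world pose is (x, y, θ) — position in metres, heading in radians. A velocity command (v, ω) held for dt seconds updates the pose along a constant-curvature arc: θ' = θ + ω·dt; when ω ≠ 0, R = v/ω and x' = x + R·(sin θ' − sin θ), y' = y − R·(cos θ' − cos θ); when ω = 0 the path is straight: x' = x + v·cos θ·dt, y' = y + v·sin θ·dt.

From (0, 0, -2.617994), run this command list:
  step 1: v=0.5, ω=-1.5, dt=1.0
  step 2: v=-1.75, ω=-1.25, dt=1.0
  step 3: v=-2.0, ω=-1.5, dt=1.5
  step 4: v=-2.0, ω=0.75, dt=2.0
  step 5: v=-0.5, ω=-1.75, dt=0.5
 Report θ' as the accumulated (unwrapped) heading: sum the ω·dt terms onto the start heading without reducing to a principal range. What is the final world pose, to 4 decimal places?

step 1: θ'=-4.1180 (R=-0.3333) → pose (-0.4428, 0.1020, -4.1180)
step 2: θ'=-5.3680 (R=1.4000) → pose (-0.4930, -1.5355, -5.3680)
step 3: θ'=-7.6180 (R=1.3333) → pose (-2.8462, -1.0344, -7.6180)
step 4: θ'=-6.1180 (R=-2.6667) → pose (-5.8775, 0.9725, -6.1180)
step 5: θ'=-6.9930 (R=0.2857) → pose (-6.1107, 1.0376, -6.9930)

(-6.1107, 1.0376, -6.9930)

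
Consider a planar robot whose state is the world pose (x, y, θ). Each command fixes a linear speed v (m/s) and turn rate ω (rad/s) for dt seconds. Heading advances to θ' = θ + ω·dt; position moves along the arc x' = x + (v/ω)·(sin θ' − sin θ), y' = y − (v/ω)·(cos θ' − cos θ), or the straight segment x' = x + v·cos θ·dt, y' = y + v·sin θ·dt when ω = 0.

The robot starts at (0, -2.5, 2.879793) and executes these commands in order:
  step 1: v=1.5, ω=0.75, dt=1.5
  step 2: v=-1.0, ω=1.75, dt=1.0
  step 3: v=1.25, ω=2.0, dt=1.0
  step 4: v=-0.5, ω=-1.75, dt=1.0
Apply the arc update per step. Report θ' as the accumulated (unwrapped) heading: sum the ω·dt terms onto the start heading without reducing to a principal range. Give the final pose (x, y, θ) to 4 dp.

step 1: θ'=4.0048 (R=2.0000) → pose (-2.0375, -3.1318, 4.0048)
step 2: θ'=5.7548 (R=-0.5714) → pose (-2.1837, -2.2669, 5.7548)
step 3: θ'=7.7548 (R=0.6250) → pose (-1.2466, -1.7890, 7.7548)
step 4: θ'=6.0048 (R=0.2857) → pose (-1.6095, -2.0355, 6.0048)

(-1.6095, -2.0355, 6.0048)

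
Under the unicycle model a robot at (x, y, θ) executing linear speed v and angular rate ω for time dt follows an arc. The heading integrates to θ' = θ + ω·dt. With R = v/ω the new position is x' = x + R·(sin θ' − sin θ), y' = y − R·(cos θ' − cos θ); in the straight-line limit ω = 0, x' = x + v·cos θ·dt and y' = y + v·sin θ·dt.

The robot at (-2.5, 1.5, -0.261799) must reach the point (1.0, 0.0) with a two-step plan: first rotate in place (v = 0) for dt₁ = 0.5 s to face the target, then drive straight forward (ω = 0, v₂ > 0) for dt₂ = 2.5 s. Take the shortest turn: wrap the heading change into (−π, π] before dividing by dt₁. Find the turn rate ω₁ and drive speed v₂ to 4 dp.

heading to target = atan2(0−1.5, 1−-2.5) = -0.4049
Δθ = wrap(-0.4049 − -0.2618) = -0.1431; ω₁ = Δθ/dt₁ = -0.2862
distance = √((1−-2.5)² + (0−1.5)²) = 3.8079; v₂ = distance/dt₂ = 1.5232

ω₁ = -0.2862, v₂ = 1.5232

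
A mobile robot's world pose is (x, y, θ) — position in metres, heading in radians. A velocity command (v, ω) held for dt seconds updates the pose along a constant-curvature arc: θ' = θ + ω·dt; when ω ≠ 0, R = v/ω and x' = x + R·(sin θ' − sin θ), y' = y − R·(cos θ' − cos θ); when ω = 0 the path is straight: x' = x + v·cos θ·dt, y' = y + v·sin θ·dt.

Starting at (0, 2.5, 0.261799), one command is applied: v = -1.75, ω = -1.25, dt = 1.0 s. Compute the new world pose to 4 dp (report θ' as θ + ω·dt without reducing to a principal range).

θ' = 0.2618 + -1.25·1.0 = -0.9882
R = v/ω = -1.75/-1.25 = 1.4000
x' = 0 + 1.4000·(sin -0.9882 − sin 0.2618) = -1.5314
y' = 2.5 − 1.4000·(cos -0.9882 − cos 0.2618) = 3.0820

(-1.5314, 3.0820, -0.9882)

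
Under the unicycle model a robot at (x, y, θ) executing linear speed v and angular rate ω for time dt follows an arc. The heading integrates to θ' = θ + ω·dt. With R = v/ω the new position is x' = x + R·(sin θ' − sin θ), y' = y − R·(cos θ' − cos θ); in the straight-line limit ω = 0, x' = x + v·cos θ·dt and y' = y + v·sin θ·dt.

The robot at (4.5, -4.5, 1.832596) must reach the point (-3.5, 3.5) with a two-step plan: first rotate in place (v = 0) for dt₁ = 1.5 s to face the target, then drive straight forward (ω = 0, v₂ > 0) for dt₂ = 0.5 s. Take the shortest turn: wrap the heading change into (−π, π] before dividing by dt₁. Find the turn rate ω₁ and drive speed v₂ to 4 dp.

ω₁ = 0.3491, v₂ = 22.6274

heading to target = atan2(3.5−-4.5, -3.5−4.5) = 2.3562
Δθ = wrap(2.3562 − 1.8326) = 0.5236; ω₁ = Δθ/dt₁ = 0.3491
distance = √((-3.5−4.5)² + (3.5−-4.5)²) = 11.3137; v₂ = distance/dt₂ = 22.6274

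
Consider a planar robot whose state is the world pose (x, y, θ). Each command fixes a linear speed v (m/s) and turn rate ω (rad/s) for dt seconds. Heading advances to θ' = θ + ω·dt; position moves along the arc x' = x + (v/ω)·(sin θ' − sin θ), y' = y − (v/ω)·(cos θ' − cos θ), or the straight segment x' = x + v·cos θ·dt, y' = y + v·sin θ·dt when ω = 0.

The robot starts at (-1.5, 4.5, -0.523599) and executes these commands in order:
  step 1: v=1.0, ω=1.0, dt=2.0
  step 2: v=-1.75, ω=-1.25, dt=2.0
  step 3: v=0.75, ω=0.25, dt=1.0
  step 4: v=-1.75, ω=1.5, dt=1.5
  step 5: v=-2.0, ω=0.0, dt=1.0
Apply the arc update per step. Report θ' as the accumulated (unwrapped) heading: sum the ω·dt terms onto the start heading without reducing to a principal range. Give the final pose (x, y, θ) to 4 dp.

step 1: θ'=1.4764 (R=1.0000) → pose (-0.0045, 5.2718, 1.4764)
step 2: θ'=-1.0236 (R=1.4000) → pose (-2.5938, 4.6753, -1.0236)
step 3: θ'=-0.7736 (R=3.0000) → pose (-2.1280, 4.0900, -0.7736)
step 4: θ'=1.4764 (R=-1.1667) → pose (-4.1046, 3.3653, 1.4764)
step 5: θ'=1.4764 (straight) → pose (-4.2931, 1.3742, 1.4764)

(-4.2931, 1.3742, 1.4764)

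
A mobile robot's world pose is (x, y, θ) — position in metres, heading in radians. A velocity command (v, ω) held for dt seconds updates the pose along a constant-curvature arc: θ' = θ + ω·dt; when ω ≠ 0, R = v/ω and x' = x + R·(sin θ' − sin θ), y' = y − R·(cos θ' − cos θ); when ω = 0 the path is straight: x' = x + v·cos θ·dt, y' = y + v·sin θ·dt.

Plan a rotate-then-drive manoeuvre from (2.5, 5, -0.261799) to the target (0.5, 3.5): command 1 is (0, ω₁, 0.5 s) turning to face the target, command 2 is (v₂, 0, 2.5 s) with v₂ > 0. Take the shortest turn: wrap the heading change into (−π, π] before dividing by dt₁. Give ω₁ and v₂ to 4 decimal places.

ω₁ = -4.4726, v₂ = 1.0000

heading to target = atan2(3.5−5, 0.5−2.5) = -2.4981
Δθ = wrap(-2.4981 − -0.2618) = -2.2363; ω₁ = Δθ/dt₁ = -4.4726
distance = √((0.5−2.5)² + (3.5−5)²) = 2.5000; v₂ = distance/dt₂ = 1.0000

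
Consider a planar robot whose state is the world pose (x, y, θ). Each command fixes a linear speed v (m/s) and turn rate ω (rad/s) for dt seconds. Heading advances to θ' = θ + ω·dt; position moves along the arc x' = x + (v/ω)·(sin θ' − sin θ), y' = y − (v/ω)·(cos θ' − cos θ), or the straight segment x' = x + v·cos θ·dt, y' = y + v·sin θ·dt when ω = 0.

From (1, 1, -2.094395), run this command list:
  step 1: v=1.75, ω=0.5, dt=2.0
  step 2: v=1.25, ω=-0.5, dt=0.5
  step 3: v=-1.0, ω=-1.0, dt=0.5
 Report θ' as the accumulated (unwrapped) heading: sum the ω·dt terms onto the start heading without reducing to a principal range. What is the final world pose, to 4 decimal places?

(1.1471, -2.4457, -1.8444)

step 1: θ'=-1.0944 (R=3.5000) → pose (0.9208, -2.3550, -1.0944)
step 2: θ'=-1.3444 (R=-2.5000) → pose (1.1354, -2.9403, -1.3444)
step 3: θ'=-1.8444 (R=1.0000) → pose (1.1471, -2.4457, -1.8444)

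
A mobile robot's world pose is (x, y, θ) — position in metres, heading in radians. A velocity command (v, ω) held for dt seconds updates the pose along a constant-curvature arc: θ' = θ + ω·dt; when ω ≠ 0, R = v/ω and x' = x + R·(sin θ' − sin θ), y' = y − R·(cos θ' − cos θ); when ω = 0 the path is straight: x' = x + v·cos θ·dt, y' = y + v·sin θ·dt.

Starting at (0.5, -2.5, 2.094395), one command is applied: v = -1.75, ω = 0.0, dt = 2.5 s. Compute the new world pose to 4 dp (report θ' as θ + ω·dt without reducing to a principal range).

(2.6875, -6.2889, 2.0944)

θ' = 2.0944 + 0.0·2.5 = 2.0944
ω = 0 → straight: x' = 0.5 + -1.75·cos(2.0944)·2.5 = 2.6875
y' = -2.5 + -1.75·sin(2.0944)·2.5 = -6.2889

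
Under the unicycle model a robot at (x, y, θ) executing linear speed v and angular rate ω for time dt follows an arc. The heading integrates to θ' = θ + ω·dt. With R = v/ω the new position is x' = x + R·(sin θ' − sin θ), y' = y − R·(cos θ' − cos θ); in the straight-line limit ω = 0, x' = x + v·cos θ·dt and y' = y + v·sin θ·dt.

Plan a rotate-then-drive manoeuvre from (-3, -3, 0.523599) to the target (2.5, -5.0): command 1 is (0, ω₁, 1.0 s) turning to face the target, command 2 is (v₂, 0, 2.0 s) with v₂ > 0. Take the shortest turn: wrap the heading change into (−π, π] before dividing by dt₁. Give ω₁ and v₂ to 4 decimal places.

ω₁ = -0.8724, v₂ = 2.9262

heading to target = atan2(-5−-3, 2.5−-3) = -0.3488
Δθ = wrap(-0.3488 − 0.5236) = -0.8724; ω₁ = Δθ/dt₁ = -0.8724
distance = √((2.5−-3)² + (-5−-3)²) = 5.8523; v₂ = distance/dt₂ = 2.9262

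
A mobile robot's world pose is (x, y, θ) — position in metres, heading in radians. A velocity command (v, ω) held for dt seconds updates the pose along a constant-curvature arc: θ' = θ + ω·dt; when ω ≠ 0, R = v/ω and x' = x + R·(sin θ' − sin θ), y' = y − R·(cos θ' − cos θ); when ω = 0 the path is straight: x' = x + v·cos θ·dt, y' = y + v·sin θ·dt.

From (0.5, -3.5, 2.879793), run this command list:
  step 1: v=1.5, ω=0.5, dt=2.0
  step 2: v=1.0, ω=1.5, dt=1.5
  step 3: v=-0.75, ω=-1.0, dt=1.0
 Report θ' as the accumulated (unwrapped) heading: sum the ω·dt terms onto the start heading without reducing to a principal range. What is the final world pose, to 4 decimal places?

(-2.5196, -4.8935, 5.1298)

step 1: θ'=3.8798 (R=3.0000) → pose (-2.2953, -4.1787, 3.8798)
step 2: θ'=6.1298 (R=0.6667) → pose (-1.9486, -5.3307, 6.1298)
step 3: θ'=5.1298 (R=0.7500) → pose (-2.5196, -4.8935, 5.1298)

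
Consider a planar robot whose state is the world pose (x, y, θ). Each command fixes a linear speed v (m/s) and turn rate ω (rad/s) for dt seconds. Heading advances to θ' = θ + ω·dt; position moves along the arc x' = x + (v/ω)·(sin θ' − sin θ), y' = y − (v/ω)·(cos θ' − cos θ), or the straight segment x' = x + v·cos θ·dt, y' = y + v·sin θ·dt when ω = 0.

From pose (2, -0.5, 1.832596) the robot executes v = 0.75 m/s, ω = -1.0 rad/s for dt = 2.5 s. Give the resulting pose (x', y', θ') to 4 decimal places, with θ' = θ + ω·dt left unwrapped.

(3.1887, 0.2832, -0.6674)

θ' = 1.8326 + -1.0·2.5 = -0.6674
R = v/ω = 0.75/-1.0 = -0.7500
x' = 2 + -0.7500·(sin -0.6674 − sin 1.8326) = 3.1887
y' = -0.5 − -0.7500·(cos -0.6674 − cos 1.8326) = 0.2832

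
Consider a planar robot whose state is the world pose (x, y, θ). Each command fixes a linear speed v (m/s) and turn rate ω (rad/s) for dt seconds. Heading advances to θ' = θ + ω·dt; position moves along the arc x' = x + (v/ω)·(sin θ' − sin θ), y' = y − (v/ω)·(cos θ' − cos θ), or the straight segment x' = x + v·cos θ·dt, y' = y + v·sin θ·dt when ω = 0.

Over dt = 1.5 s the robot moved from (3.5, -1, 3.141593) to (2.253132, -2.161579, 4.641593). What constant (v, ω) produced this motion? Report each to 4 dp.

Δθ = 4.641593 − 3.141593 = 1.500000
ω = Δθ/dt = 1.500000/1.5 = 1.0000
R = Δx/(sin θ' − sin θ) = 1.2500
v = R·ω = 1.2500·1.0000 = 1.2500

v = 1.2500, ω = 1.0000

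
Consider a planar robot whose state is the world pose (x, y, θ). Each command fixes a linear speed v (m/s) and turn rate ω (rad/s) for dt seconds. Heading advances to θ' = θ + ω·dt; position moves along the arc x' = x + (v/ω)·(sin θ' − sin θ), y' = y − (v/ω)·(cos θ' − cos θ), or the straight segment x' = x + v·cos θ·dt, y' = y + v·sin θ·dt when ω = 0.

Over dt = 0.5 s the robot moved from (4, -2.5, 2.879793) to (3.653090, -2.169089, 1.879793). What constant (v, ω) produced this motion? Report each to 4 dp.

Δθ = 1.879793 − 2.879793 = -1.000000
ω = Δθ/dt = -1.000000/0.5 = -2.0000
R = Δx/(sin θ' − sin θ) = -0.5000
v = R·ω = -0.5000·-2.0000 = 1.0000

v = 1.0000, ω = -2.0000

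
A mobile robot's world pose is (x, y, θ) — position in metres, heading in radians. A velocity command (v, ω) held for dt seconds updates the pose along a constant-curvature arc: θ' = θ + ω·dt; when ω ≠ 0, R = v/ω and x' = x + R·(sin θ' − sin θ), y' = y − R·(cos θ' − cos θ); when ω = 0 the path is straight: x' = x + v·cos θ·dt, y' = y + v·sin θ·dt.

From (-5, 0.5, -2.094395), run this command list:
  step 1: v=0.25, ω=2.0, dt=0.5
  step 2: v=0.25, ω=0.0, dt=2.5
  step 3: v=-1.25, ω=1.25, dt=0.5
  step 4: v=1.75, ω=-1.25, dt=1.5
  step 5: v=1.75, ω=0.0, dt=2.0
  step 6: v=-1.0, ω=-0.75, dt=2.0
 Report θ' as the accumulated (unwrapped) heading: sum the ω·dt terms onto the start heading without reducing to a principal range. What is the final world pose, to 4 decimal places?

(-5.4141, -4.3869, -3.8444)

step 1: θ'=-1.0944 (R=0.1250) → pose (-5.0028, 0.3802, -1.0944)
step 2: θ'=-1.0944 (straight) → pose (-4.7162, -0.1752, -1.0944)
step 3: θ'=-0.4694 (R=-1.0000) → pose (-5.1525, 0.2580, -0.4694)
step 4: θ'=-2.3444 (R=-1.4000) → pose (-4.7842, -1.9688, -2.3444)
step 5: θ'=-2.3444 (straight) → pose (-7.2297, -4.4727, -2.3444)
step 6: θ'=-3.8444 (R=1.3333) → pose (-5.4141, -4.3869, -3.8444)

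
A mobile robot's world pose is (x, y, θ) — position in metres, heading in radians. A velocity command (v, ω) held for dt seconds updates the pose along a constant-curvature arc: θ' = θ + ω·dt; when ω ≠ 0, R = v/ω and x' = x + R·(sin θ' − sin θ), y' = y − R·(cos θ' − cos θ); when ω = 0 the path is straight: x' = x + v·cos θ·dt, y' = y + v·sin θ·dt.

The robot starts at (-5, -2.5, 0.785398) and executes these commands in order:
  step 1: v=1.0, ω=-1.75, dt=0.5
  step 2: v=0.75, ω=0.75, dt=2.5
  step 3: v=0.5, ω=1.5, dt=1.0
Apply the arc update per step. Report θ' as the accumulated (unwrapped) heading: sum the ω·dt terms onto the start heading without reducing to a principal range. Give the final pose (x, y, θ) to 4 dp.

(-3.8517, -0.8671, 3.2854)

step 1: θ'=-0.0896 (R=-0.5714) → pose (-4.5448, -2.3349, -0.0896)
step 2: θ'=1.7854 (R=1.0000) → pose (-3.4783, -1.1260, 1.7854)
step 3: θ'=3.2854 (R=0.3333) → pose (-3.8517, -0.8671, 3.2854)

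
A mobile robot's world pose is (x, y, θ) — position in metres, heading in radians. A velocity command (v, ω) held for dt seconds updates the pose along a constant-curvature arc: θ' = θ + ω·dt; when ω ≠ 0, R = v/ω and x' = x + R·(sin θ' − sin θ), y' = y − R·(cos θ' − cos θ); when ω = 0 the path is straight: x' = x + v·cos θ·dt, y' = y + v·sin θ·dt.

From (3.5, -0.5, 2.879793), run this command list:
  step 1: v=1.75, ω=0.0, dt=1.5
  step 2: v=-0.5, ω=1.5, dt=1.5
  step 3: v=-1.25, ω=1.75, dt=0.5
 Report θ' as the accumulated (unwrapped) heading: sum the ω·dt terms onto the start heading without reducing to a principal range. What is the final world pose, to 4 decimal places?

(0.8988, 1.0337, 6.0048)

step 1: θ'=2.8798 (straight) → pose (0.9644, 0.1794, 2.8798)
step 2: θ'=5.1298 (R=-0.3333) → pose (1.3554, 0.6365, 5.1298)
step 3: θ'=6.0048 (R=-0.7143) → pose (0.8988, 1.0337, 6.0048)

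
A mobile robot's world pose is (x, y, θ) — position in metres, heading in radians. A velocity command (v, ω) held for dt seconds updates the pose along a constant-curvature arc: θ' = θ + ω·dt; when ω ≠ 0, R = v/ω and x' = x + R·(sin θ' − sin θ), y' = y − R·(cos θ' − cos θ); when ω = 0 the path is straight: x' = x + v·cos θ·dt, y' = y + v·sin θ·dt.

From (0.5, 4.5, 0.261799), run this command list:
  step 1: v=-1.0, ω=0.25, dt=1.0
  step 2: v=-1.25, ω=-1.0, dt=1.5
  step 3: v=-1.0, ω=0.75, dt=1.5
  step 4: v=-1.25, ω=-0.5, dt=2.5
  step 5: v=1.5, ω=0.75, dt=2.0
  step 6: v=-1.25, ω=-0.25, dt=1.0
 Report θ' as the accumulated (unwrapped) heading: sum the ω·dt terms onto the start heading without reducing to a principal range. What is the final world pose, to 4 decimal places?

(-4.6142, 5.1940, 0.1368)

step 1: θ'=0.5118 (R=-4.0000) → pose (-0.4237, 4.1238, 0.5118)
step 2: θ'=-0.9882 (R=1.2500) → pose (-2.0797, 4.5258, -0.9882)
step 3: θ'=0.1368 (R=-1.3333) → pose (-3.3749, 5.1131, 0.1368)
step 4: θ'=-1.1132 (R=2.5000) → pose (-5.9586, 6.4853, -1.1132)
step 5: θ'=0.3868 (R=2.0000) → pose (-3.4099, 5.5166, 0.3868)
step 6: θ'=0.1368 (R=5.0000) → pose (-4.6142, 5.1940, 0.1368)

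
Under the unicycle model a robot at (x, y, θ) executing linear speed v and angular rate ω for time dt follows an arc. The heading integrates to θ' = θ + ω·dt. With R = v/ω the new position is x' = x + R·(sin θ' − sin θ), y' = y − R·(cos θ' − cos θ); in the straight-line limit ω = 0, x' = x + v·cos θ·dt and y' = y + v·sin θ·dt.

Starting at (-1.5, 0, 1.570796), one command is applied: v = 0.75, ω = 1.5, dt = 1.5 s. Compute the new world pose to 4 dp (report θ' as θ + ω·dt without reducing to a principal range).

θ' = 1.5708 + 1.5·1.5 = 3.8208
R = v/ω = 0.75/1.5 = 0.5000
x' = -1.5 + 0.5000·(sin 3.8208 − sin 1.5708) = -2.3141
y' = 0 − 0.5000·(cos 3.8208 − cos 1.5708) = 0.3890

(-2.3141, 0.3890, 3.8208)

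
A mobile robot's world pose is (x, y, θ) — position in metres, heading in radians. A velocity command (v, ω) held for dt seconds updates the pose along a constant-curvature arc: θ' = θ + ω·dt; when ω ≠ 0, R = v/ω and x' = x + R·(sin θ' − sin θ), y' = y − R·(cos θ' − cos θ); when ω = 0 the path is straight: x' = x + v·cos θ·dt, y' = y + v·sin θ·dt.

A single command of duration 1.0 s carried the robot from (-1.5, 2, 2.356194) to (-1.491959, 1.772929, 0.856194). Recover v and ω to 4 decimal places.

Δθ = 0.856194 − 2.356194 = -1.500000
ω = Δθ/dt = -1.500000/1.0 = -1.5000
R = −Δy/(cos θ' − cos θ) = 0.1667
v = R·ω = 0.1667·-1.5000 = -0.2500

v = -0.2500, ω = -1.5000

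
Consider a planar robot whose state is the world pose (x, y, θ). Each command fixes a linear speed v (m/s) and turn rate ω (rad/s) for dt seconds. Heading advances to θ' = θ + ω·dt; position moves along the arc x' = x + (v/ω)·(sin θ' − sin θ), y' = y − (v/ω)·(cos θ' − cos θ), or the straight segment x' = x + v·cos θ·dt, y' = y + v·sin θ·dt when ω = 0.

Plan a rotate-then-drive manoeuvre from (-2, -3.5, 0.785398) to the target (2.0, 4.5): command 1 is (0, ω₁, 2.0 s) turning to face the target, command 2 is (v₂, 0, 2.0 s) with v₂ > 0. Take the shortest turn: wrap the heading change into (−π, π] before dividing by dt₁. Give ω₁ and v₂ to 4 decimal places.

heading to target = atan2(4.5−-3.5, 2−-2) = 1.1071
Δθ = wrap(1.1071 − 0.7854) = 0.3218; ω₁ = Δθ/dt₁ = 0.1609
distance = √((2−-2)² + (4.5−-3.5)²) = 8.9443; v₂ = distance/dt₂ = 4.4721

ω₁ = 0.1609, v₂ = 4.4721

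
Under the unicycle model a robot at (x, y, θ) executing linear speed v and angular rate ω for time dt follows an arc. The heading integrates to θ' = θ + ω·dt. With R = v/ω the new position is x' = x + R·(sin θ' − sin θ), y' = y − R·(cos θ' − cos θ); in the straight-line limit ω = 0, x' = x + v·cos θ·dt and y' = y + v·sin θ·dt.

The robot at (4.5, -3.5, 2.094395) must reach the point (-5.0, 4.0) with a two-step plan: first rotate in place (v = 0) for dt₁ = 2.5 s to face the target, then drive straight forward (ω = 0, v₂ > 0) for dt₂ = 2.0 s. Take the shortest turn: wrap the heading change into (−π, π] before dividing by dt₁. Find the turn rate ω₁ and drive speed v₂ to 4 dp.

heading to target = atan2(4−-3.5, -5−4.5) = 2.4733
Δθ = wrap(2.4733 − 2.0944) = 0.3789; ω₁ = Δθ/dt₁ = 0.1516
distance = √((-5−4.5)² + (4−-3.5)²) = 12.1037; v₂ = distance/dt₂ = 6.0519

ω₁ = 0.1516, v₂ = 6.0519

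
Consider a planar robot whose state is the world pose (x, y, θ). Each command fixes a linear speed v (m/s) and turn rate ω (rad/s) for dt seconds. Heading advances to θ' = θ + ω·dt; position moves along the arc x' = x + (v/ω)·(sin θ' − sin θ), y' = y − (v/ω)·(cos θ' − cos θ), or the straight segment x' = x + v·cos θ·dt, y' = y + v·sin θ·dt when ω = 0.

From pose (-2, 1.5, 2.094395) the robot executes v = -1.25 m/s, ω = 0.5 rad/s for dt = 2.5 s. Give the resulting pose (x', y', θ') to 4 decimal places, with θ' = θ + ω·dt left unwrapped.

(0.6686, 0.3012, 3.3444)

θ' = 2.0944 + 0.5·2.5 = 3.3444
R = v/ω = -1.25/0.5 = -2.5000
x' = -2 + -2.5000·(sin 3.3444 − sin 2.0944) = 0.6686
y' = 1.5 − -2.5000·(cos 3.3444 − cos 2.0944) = 0.3012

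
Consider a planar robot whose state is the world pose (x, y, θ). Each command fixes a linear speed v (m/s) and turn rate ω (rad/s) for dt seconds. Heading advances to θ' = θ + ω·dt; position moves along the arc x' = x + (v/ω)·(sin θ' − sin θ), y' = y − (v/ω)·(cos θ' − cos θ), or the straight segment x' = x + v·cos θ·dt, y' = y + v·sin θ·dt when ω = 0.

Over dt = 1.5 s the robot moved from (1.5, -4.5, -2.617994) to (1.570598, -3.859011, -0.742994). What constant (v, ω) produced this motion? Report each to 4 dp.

Δθ = -0.742994 − -2.617994 = 1.875000
ω = Δθ/dt = 1.875000/1.5 = 1.2500
R = −Δy/(cos θ' − cos θ) = -0.4000
v = R·ω = -0.4000·1.2500 = -0.5000

v = -0.5000, ω = 1.2500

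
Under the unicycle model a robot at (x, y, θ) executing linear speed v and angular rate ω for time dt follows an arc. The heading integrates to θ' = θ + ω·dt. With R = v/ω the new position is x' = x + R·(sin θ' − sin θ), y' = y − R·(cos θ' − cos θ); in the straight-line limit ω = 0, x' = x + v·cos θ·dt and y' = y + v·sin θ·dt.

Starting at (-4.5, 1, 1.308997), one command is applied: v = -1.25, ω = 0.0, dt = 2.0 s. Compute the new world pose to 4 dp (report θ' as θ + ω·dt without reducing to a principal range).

(-5.1470, -1.4148, 1.3090)

θ' = 1.3090 + 0.0·2.0 = 1.3090
ω = 0 → straight: x' = -4.5 + -1.25·cos(1.3090)·2.0 = -5.1470
y' = 1 + -1.25·sin(1.3090)·2.0 = -1.4148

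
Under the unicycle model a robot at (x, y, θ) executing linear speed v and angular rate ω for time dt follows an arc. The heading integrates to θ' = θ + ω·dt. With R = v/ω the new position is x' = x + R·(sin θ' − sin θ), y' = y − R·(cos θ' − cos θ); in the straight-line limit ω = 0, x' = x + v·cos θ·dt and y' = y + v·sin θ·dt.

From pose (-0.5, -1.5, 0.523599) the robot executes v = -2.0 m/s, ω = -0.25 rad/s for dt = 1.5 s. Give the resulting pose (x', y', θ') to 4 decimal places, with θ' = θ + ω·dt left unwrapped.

θ' = 0.5236 + -0.25·1.5 = 0.1486
R = v/ω = -2.0/-0.25 = 8.0000
x' = -0.5 + 8.0000·(sin 0.1486 − sin 0.5236) = -3.3156
y' = -1.5 − 8.0000·(cos 0.1486 − cos 0.5236) = -2.4836

(-3.3156, -2.4836, 0.1486)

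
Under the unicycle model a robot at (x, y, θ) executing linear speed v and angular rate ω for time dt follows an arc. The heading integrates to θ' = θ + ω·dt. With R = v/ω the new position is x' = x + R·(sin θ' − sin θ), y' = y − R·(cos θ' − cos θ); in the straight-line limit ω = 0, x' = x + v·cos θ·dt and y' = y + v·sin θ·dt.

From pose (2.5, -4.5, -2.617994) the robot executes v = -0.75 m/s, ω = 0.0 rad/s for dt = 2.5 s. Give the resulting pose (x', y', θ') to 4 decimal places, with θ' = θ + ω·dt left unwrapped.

θ' = -2.6180 + 0.0·2.5 = -2.6180
ω = 0 → straight: x' = 2.5 + -0.75·cos(-2.6180)·2.5 = 4.1238
y' = -4.5 + -0.75·sin(-2.6180)·2.5 = -3.5625

(4.1238, -3.5625, -2.6180)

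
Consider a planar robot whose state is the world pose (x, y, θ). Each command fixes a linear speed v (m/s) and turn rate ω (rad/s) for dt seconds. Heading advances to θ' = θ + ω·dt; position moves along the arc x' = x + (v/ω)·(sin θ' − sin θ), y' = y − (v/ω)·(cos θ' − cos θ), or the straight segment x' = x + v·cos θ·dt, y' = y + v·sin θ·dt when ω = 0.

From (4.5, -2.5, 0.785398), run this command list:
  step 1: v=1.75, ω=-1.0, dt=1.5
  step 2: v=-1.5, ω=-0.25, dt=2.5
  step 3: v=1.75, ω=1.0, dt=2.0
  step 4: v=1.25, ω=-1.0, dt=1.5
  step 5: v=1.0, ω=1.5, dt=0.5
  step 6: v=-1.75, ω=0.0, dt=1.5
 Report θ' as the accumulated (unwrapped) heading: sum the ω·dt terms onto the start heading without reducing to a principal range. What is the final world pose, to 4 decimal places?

(7.2721, -0.3758, -0.0896)

step 1: θ'=-0.7146 (R=-1.7500) → pose (6.8842, -2.4156, -0.7146)
step 2: θ'=-1.3396 (R=6.0000) → pose (4.9758, 0.7417, -1.3396)
step 3: θ'=0.6604 (R=1.7500) → pose (7.7527, -0.2393, 0.6604)
step 4: θ'=-0.8396 (R=-1.2500) → pose (9.4500, -0.3918, -0.8396)
step 5: θ'=-0.0896 (R=0.6667) → pose (9.8866, -0.6107, -0.0896)
step 6: θ'=-0.0896 (straight) → pose (7.2721, -0.3758, -0.0896)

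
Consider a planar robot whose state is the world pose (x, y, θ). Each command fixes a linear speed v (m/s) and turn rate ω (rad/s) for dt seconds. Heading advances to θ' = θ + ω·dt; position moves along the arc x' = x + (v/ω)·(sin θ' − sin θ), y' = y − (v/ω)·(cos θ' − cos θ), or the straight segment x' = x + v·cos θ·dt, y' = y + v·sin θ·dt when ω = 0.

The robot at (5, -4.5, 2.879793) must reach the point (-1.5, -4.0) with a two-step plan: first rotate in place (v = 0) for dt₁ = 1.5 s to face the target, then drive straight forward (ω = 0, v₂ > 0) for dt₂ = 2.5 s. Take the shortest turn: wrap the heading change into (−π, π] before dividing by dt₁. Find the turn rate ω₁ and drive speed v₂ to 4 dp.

heading to target = atan2(-4−-4.5, -1.5−5) = 3.0648
Δθ = wrap(3.0648 − 2.8798) = 0.1850; ω₁ = Δθ/dt₁ = 0.1234
distance = √((-1.5−5)² + (-4−-4.5)²) = 6.5192; v₂ = distance/dt₂ = 2.6077

ω₁ = 0.1234, v₂ = 2.6077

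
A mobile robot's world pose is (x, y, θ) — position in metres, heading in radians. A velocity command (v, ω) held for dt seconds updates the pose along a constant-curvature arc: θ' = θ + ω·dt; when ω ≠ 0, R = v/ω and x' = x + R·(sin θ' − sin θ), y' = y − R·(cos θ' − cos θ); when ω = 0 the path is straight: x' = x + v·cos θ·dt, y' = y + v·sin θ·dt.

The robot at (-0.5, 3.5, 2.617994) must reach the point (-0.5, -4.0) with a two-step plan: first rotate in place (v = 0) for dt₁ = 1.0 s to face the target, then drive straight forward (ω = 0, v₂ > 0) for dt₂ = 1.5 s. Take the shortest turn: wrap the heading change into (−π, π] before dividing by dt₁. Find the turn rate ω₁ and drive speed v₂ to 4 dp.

ω₁ = 2.0944, v₂ = 5.0000

heading to target = atan2(-4−3.5, -0.5−-0.5) = -1.5708
Δθ = wrap(-1.5708 − 2.6180) = 2.0944; ω₁ = Δθ/dt₁ = 2.0944
distance = √((-0.5−-0.5)² + (-4−3.5)²) = 7.5000; v₂ = distance/dt₂ = 5.0000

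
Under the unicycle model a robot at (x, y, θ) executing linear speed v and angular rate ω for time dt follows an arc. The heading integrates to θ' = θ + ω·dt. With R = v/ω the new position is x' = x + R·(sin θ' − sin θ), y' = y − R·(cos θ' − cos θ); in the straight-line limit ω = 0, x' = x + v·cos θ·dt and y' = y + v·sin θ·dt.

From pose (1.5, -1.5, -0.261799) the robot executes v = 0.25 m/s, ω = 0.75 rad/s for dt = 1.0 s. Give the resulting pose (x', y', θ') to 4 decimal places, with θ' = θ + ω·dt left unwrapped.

(1.7426, -1.4724, 0.4882)

θ' = -0.2618 + 0.75·1.0 = 0.4882
R = v/ω = 0.25/0.75 = 0.3333
x' = 1.5 + 0.3333·(sin 0.4882 − sin -0.2618) = 1.7426
y' = -1.5 − 0.3333·(cos 0.4882 − cos -0.2618) = -1.4724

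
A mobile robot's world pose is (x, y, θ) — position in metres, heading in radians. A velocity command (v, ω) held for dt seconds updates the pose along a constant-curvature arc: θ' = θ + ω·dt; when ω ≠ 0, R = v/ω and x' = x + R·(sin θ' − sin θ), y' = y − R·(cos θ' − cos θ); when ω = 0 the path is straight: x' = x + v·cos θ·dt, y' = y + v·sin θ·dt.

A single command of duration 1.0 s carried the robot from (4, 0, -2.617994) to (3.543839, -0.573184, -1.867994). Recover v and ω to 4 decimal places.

v = 0.7500, ω = 0.7500

Δθ = -1.867994 − -2.617994 = 0.750000
ω = Δθ/dt = 0.750000/1.0 = 0.7500
R = −Δy/(cos θ' − cos θ) = 1.0000
v = R·ω = 1.0000·0.7500 = 0.7500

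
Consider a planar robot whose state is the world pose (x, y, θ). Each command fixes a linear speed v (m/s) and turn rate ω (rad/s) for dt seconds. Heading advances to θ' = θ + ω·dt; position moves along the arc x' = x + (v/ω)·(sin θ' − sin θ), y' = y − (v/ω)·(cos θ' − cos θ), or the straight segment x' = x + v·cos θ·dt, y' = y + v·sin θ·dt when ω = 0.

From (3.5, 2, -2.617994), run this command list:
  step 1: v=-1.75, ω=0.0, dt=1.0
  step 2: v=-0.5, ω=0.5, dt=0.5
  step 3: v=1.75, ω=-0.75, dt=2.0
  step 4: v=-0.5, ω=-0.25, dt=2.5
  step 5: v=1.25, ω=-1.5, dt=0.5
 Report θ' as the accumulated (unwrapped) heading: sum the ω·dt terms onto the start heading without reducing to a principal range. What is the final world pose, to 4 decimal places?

(2.7525, 2.4938, -5.2430)

step 1: θ'=-2.6180 (straight) → pose (5.0155, 2.8750, -2.6180)
step 2: θ'=-2.3680 (R=-1.0000) → pose (5.2143, 3.0256, -2.3680)
step 3: θ'=-3.8680 (R=-2.3333) → pose (2.0342, 2.9506, -3.8680)
step 4: θ'=-4.4930 (R=2.0000) → pose (2.6579, 1.8907, -4.4930)
step 5: θ'=-5.2430 (R=-0.8333) → pose (2.7525, 2.4938, -5.2430)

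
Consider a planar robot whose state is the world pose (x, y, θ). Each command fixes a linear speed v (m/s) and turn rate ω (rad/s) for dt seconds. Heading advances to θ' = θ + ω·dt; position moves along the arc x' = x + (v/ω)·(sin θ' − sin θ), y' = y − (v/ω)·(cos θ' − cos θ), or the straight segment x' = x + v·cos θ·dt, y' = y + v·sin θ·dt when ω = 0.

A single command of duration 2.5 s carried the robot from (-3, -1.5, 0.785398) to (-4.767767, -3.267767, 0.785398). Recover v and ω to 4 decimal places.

Δθ = 0.785398 − 0.785398 = 0.000000
ω = Δθ/dt = 0.000000/2.5 = 0.0000
ω = 0 → v = (Δx·cos θ + Δy·sin θ)/dt = -1.0000

v = -1.0000, ω = 0.0000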